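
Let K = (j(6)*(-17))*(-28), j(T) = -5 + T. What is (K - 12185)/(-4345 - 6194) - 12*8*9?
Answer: -1010443/1171 ≈ -862.89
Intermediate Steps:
K = 476 (K = ((-5 + 6)*(-17))*(-28) = (1*(-17))*(-28) = -17*(-28) = 476)
(K - 12185)/(-4345 - 6194) - 12*8*9 = (476 - 12185)/(-4345 - 6194) - 12*8*9 = -11709/(-10539) - 96*9 = -11709*(-1/10539) - 1*864 = 1301/1171 - 864 = -1010443/1171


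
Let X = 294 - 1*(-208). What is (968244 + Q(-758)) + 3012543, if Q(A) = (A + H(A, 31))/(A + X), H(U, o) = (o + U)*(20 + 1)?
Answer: 1019097497/256 ≈ 3.9808e+6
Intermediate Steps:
H(U, o) = 21*U + 21*o (H(U, o) = (U + o)*21 = 21*U + 21*o)
X = 502 (X = 294 + 208 = 502)
Q(A) = (651 + 22*A)/(502 + A) (Q(A) = (A + (21*A + 21*31))/(A + 502) = (A + (21*A + 651))/(502 + A) = (A + (651 + 21*A))/(502 + A) = (651 + 22*A)/(502 + A))
(968244 + Q(-758)) + 3012543 = (968244 + (651 + 22*(-758))/(502 - 758)) + 3012543 = (968244 + (651 - 16676)/(-256)) + 3012543 = (968244 - 1/256*(-16025)) + 3012543 = (968244 + 16025/256) + 3012543 = 247886489/256 + 3012543 = 1019097497/256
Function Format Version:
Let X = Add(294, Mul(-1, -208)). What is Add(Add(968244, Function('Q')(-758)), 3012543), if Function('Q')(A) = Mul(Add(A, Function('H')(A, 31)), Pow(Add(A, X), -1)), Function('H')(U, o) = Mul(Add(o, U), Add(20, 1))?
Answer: Rational(1019097497, 256) ≈ 3.9808e+6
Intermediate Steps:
Function('H')(U, o) = Add(Mul(21, U), Mul(21, o)) (Function('H')(U, o) = Mul(Add(U, o), 21) = Add(Mul(21, U), Mul(21, o)))
X = 502 (X = Add(294, 208) = 502)
Function('Q')(A) = Mul(Pow(Add(502, A), -1), Add(651, Mul(22, A))) (Function('Q')(A) = Mul(Add(A, Add(Mul(21, A), Mul(21, 31))), Pow(Add(A, 502), -1)) = Mul(Add(A, Add(Mul(21, A), 651)), Pow(Add(502, A), -1)) = Mul(Add(A, Add(651, Mul(21, A))), Pow(Add(502, A), -1)) = Mul(Add(651, Mul(22, A)), Pow(Add(502, A), -1)) = Mul(Pow(Add(502, A), -1), Add(651, Mul(22, A))))
Add(Add(968244, Function('Q')(-758)), 3012543) = Add(Add(968244, Mul(Pow(Add(502, -758), -1), Add(651, Mul(22, -758)))), 3012543) = Add(Add(968244, Mul(Pow(-256, -1), Add(651, -16676))), 3012543) = Add(Add(968244, Mul(Rational(-1, 256), -16025)), 3012543) = Add(Add(968244, Rational(16025, 256)), 3012543) = Add(Rational(247886489, 256), 3012543) = Rational(1019097497, 256)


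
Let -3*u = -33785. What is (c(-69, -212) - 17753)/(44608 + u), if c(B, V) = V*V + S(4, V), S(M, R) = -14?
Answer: 81531/167609 ≈ 0.48644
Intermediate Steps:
u = 33785/3 (u = -⅓*(-33785) = 33785/3 ≈ 11262.)
c(B, V) = -14 + V² (c(B, V) = V*V - 14 = V² - 14 = -14 + V²)
(c(-69, -212) - 17753)/(44608 + u) = ((-14 + (-212)²) - 17753)/(44608 + 33785/3) = ((-14 + 44944) - 17753)/(167609/3) = (44930 - 17753)*(3/167609) = 27177*(3/167609) = 81531/167609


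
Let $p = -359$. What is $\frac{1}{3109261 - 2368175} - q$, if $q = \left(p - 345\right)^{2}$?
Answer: $- \frac{367294078975}{741086} \approx -4.9562 \cdot 10^{5}$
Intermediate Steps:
$q = 495616$ ($q = \left(-359 - 345\right)^{2} = \left(-704\right)^{2} = 495616$)
$\frac{1}{3109261 - 2368175} - q = \frac{1}{3109261 - 2368175} - 495616 = \frac{1}{741086} - 495616 = - \frac{367294078975}{741086}$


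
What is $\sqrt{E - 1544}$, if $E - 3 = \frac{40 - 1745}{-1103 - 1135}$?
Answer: $\frac{i \sqrt{7714504614}}{2238} \approx 39.246 i$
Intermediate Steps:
$E = \frac{8419}{2238}$ ($E = 3 + \frac{40 - 1745}{-1103 - 1135} = 3 - \frac{1705}{-1103 - 1135} = 3 - \frac{1705}{-2238} = 3 - - \frac{1705}{2238} = 3 + \frac{1705}{2238} = \frac{8419}{2238} \approx 3.7618$)
$\sqrt{E - 1544} = \sqrt{\frac{8419}{2238} - 1544} = \sqrt{- \frac{3447053}{2238}} = \frac{i \sqrt{7714504614}}{2238}$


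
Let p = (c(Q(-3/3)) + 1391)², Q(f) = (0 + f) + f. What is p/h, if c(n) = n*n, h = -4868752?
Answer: -1946025/4868752 ≈ -0.39970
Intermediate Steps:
Q(f) = 2*f (Q(f) = f + f = 2*f)
c(n) = n²
p = 1946025 (p = ((2*(-3/3))² + 1391)² = ((2*(-3*⅓))² + 1391)² = ((2*(-1))² + 1391)² = ((-2)² + 1391)² = (4 + 1391)² = 1395² = 1946025)
p/h = 1946025/(-4868752) = 1946025*(-1/4868752) = -1946025/4868752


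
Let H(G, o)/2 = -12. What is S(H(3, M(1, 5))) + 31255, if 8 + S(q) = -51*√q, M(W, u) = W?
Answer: 31247 - 102*I*√6 ≈ 31247.0 - 249.85*I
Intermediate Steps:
H(G, o) = -24 (H(G, o) = 2*(-12) = -24)
S(q) = -8 - 51*√q
S(H(3, M(1, 5))) + 31255 = (-8 - 102*I*√6) + 31255 = 31247 - 102*I*√6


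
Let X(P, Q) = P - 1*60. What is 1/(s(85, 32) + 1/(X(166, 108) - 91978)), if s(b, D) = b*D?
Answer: 91872/249891839 ≈ 0.00036765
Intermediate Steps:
s(b, D) = D*b
X(P, Q) = -60 + P (X(P, Q) = P - 60 = -60 + P)
1/(s(85, 32) + 1/(X(166, 108) - 91978)) = 1/(32*85 + 1/((-60 + 166) - 91978)) = 1/(2720 + 1/(106 - 91978)) = 1/(2720 + 1/(-91872)) = 1/(2720 - 1/91872) = 1/(249891839/91872) = 91872/249891839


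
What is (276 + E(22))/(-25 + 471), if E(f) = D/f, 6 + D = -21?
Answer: 6045/9812 ≈ 0.61608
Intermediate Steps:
D = -27 (D = -6 - 21 = -27)
E(f) = -27/f
(276 + E(22))/(-25 + 471) = (276 - 27/22)/(-25 + 471) = (276 - 27*1/22)/446 = (276 - 27/22)*(1/446) = (6045/22)*(1/446) = 6045/9812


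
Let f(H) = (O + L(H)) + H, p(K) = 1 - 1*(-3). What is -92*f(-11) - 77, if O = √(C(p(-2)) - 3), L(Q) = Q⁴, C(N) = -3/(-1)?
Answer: -1346037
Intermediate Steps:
p(K) = 4 (p(K) = 1 + 3 = 4)
C(N) = 3 (C(N) = -3*(-1) = 3)
O = 0 (O = √(3 - 3) = √0 = 0)
f(H) = H + H⁴ (f(H) = (0 + H⁴) + H = H⁴ + H = H + H⁴)
-92*f(-11) - 77 = -92*(-11 + (-11)⁴) - 77 = -92*(-11 + 14641) - 77 = -92*14630 - 77 = -1345960 - 77 = -1346037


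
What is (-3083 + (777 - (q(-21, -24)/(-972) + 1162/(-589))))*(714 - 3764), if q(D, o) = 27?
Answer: 74502354575/10602 ≈ 7.0272e+6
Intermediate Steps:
(-3083 + (777 - (q(-21, -24)/(-972) + 1162/(-589))))*(714 - 3764) = (-3083 + (777 - (27/(-972) + 1162/(-589))))*(714 - 3764) = (-3083 + (777 - (27*(-1/972) + 1162*(-1/589))))*(-3050) = (-3083 + (777 - (-1/36 - 1162/589)))*(-3050) = (-3083 + (777 - 1*(-42421/21204)))*(-3050) = (-3083 + (777 + 42421/21204))*(-3050) = (-3083 + 16517929/21204)*(-3050) = -48854003/21204*(-3050) = 74502354575/10602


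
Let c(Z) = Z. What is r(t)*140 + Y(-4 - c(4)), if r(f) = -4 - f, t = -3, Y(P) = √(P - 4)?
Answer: -140 + 2*I*√3 ≈ -140.0 + 3.4641*I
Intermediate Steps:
Y(P) = √(-4 + P)
r(t)*140 + Y(-4 - c(4)) = (-4 - 1*(-3))*140 + √(-4 + (-4 - 1*4)) = (-4 + 3)*140 + √(-4 + (-4 - 4)) = -1*140 + √(-4 - 8) = -140 + √(-12) = -140 + 2*I*√3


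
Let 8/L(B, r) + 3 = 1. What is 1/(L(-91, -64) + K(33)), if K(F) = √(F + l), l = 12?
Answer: 4/29 + 3*√5/29 ≈ 0.36925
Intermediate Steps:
K(F) = √(12 + F) (K(F) = √(F + 12) = √(12 + F))
L(B, r) = -4 (L(B, r) = 8/(-3 + 1) = 8/(-2) = 8*(-½) = -4)
1/(L(-91, -64) + K(33)) = 1/(-4 + √(12 + 33)) = 1/(-4 + √45) = 1/(-4 + 3*√5)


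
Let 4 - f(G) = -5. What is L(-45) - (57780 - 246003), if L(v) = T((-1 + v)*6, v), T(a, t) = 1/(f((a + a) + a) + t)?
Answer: 6776027/36 ≈ 1.8822e+5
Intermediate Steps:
f(G) = 9 (f(G) = 4 - 1*(-5) = 4 + 5 = 9)
T(a, t) = 1/(9 + t)
L(v) = 1/(9 + v)
L(-45) - (57780 - 246003) = 1/(9 - 45) - (57780 - 246003) = 1/(-36) - 1*(-188223) = -1/36 + 188223 = 6776027/36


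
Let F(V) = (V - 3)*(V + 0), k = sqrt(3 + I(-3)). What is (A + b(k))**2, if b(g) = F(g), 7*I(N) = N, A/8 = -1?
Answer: 2578/49 + 684*sqrt(14)/49 ≈ 104.84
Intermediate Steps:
A = -8 (A = 8*(-1) = -8)
I(N) = N/7
k = 3*sqrt(14)/7 (k = sqrt(3 + (1/7)*(-3)) = sqrt(3 - 3/7) = sqrt(18/7) = 3*sqrt(14)/7 ≈ 1.6036)
F(V) = V*(-3 + V) (F(V) = (-3 + V)*V = V*(-3 + V))
b(g) = g*(-3 + g)
(A + b(k))**2 = (-8 + (3*sqrt(14)/7)*(-3 + 3*sqrt(14)/7))**2 = (-8 + 3*sqrt(14)*(-3 + 3*sqrt(14)/7)/7)**2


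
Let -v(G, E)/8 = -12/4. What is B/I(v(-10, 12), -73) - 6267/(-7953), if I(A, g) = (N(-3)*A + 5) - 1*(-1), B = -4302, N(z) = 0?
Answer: -1898678/2651 ≈ -716.21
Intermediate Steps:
v(G, E) = 24 (v(G, E) = -(-96)/4 = -8*(-3) = 24)
I(A, g) = 6 (I(A, g) = (0*A + 5) - 1*(-1) = (0 + 5) + 1 = 5 + 1 = 6)
B/I(v(-10, 12), -73) - 6267/(-7953) = -4302/6 - 6267/(-7953) = -4302*⅙ - 6267*(-1/7953) = -717 + 2089/2651 = -1898678/2651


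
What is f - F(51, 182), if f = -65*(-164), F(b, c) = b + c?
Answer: 10427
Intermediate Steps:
f = 10660
f - F(51, 182) = 10660 - (51 + 182) = 10660 - 1*233 = 10660 - 233 = 10427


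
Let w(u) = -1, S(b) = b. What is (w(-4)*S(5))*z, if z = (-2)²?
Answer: -20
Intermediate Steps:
z = 4
(w(-4)*S(5))*z = -1*5*4 = -5*4 = -20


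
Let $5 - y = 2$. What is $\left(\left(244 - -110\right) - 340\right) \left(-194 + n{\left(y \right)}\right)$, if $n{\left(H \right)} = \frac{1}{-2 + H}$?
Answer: $-2702$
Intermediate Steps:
$y = 3$ ($y = 5 - 2 = 3$)
$\left(\left(244 - -110\right) - 340\right) \left(-194 + n{\left(y \right)}\right) = \left(\left(244 - -110\right) - 340\right) \left(-194 + \frac{1}{-2 + 3}\right) = \left(\left(244 + 110\right) - 340\right) \left(-194 + 1^{-1}\right) = \left(354 - 340\right) \left(-194 + 1\right) = 14 \left(-193\right) = -2702$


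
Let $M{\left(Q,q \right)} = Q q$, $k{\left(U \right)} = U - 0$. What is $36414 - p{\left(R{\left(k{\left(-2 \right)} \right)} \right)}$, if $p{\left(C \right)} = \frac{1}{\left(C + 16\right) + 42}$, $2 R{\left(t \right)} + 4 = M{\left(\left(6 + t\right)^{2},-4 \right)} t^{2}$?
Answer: $\frac{2621809}{72} \approx 36414.0$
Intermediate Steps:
$k{\left(U \right)} = U$ ($k{\left(U \right)} = U + 0 = U$)
$R{\left(t \right)} = -2 - 2 t^{2} \left(6 + t\right)^{2}$ ($R{\left(t \right)} = -2 + \frac{\left(6 + t\right)^{2} \left(-4\right) t^{2}}{2} = -2 + \frac{- 4 \left(6 + t\right)^{2} t^{2}}{2} = -2 + \frac{\left(-4\right) t^{2} \left(6 + t\right)^{2}}{2} = -2 - 2 t^{2} \left(6 + t\right)^{2}$)
$p{\left(C \right)} = \frac{1}{58 + C}$ ($p{\left(C \right)} = \frac{1}{\left(16 + C\right) + 42} = \frac{1}{58 + C}$)
$36414 - p{\left(R{\left(k{\left(-2 \right)} \right)} \right)} = 36414 - \frac{1}{58 - \left(2 + 2 \left(-2\right)^{2} \left(6 - 2\right)^{2}\right)} = 36414 - \frac{1}{58 - \left(2 + 8 \cdot 4^{2}\right)} = 36414 - \frac{1}{58 - \left(2 + 8 \cdot 16\right)} = 36414 - \frac{1}{58 - 130} = 36414 - \frac{1}{-72} = 36414 - - \frac{1}{72} = 36414 + \frac{1}{72} = \frac{2621809}{72}$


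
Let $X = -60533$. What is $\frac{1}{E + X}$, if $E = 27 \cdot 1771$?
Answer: $- \frac{1}{12716} \approx -7.8641 \cdot 10^{-5}$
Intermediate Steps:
$E = 47817$
$\frac{1}{E + X} = \frac{1}{47817 - 60533} = \frac{1}{-12716} = - \frac{1}{12716}$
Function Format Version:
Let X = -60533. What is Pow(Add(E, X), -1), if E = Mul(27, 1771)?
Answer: Rational(-1, 12716) ≈ -7.8641e-5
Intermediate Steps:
E = 47817
Pow(Add(E, X), -1) = Pow(Add(47817, -60533), -1) = Pow(-12716, -1) = Rational(-1, 12716)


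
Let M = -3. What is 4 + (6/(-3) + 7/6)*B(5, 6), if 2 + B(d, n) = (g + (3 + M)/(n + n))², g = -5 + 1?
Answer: -23/3 ≈ -7.6667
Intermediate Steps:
g = -4
B(d, n) = 14 (B(d, n) = -2 + (-4 + (3 - 3)/(n + n))² = -2 + (-4 + 0/((2*n)))² = -2 + (-4 + 0*(1/(2*n)))² = -2 + (-4 + 0)² = -2 + (-4)² = -2 + 16 = 14)
4 + (6/(-3) + 7/6)*B(5, 6) = 4 + (6/(-3) + 7/6)*14 = 4 + (6*(-⅓) + 7*(⅙))*14 = 4 + (-2 + 7/6)*14 = 4 - ⅚*14 = 4 - 35/3 = -23/3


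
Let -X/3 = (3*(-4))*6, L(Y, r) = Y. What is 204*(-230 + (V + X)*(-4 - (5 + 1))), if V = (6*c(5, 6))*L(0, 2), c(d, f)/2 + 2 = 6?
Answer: -487560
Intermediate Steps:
c(d, f) = 8 (c(d, f) = -4 + 2*6 = -4 + 12 = 8)
X = 216 (X = -3*3*(-4)*6 = -(-36)*6 = -3*(-72) = 216)
V = 0 (V = (6*8)*0 = 48*0 = 0)
204*(-230 + (V + X)*(-4 - (5 + 1))) = 204*(-230 + (0 + 216)*(-4 - (5 + 1))) = 204*(-230 + 216*(-4 - 1*6)) = 204*(-230 + 216*(-4 - 6)) = 204*(-230 + 216*(-10)) = 204*(-230 - 2160) = 204*(-2390) = -487560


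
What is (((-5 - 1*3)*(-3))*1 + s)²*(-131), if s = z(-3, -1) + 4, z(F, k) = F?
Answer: -81875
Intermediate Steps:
s = 1 (s = -3 + 4 = 1)
(((-5 - 1*3)*(-3))*1 + s)²*(-131) = (((-5 - 1*3)*(-3))*1 + 1)²*(-131) = (((-5 - 3)*(-3))*1 + 1)²*(-131) = (-8*(-3)*1 + 1)²*(-131) = (24*1 + 1)²*(-131) = (24 + 1)²*(-131) = 25²*(-131) = 625*(-131) = -81875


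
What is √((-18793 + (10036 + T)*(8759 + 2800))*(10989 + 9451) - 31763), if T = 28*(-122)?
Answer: √1563696494517 ≈ 1.2505e+6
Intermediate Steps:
T = -3416
√((-18793 + (10036 + T)*(8759 + 2800))*(10989 + 9451) - 31763) = √((-18793 + (10036 - 3416)*(8759 + 2800))*(10989 + 9451) - 31763) = √((-18793 + 6620*11559)*20440 - 31763) = √((-18793 + 76520580)*20440 - 31763) = √(76501787*20440 - 31763) = √(1563696526280 - 31763) = √1563696494517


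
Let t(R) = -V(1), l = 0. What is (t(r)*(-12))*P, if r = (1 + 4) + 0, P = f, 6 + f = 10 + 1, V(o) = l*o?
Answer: 0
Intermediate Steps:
V(o) = 0 (V(o) = 0*o = 0)
f = 5 (f = -6 + (10 + 1) = -6 + 11 = 5)
P = 5
r = 5 (r = 5 + 0 = 5)
t(R) = 0 (t(R) = -1*0 = 0)
(t(r)*(-12))*P = (0*(-12))*5 = 0*5 = 0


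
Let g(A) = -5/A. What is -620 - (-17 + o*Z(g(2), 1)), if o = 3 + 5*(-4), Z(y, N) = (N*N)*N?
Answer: -586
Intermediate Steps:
Z(y, N) = N³ (Z(y, N) = N²*N = N³)
o = -17 (o = 3 - 20 = -17)
-620 - (-17 + o*Z(g(2), 1)) = -620 - (-17 - 17*1³) = -620 - (-17 - 17*1) = -620 - (-17 - 17) = -620 - 1*(-34) = -620 + 34 = -586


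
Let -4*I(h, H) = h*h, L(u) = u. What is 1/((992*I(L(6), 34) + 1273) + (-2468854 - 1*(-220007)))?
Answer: -1/2256502 ≈ -4.4316e-7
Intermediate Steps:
I(h, H) = -h²/4 (I(h, H) = -h*h/4 = -h²/4)
1/((992*I(L(6), 34) + 1273) + (-2468854 - 1*(-220007))) = 1/((992*(-¼*6²) + 1273) + (-2468854 - 1*(-220007))) = 1/((992*(-¼*36) + 1273) + (-2468854 + 220007)) = 1/((992*(-9) + 1273) - 2248847) = 1/((-8928 + 1273) - 2248847) = 1/(-7655 - 2248847) = 1/(-2256502) = -1/2256502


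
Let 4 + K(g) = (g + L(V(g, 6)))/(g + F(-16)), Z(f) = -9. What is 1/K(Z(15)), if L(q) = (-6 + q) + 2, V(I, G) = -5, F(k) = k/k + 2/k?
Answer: -65/116 ≈ -0.56034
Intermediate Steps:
F(k) = 1 + 2/k
L(q) = -4 + q
K(g) = -4 + (-9 + g)/(7/8 + g) (K(g) = -4 + (g + (-4 - 5))/(g + (2 - 16)/(-16)) = -4 + (g - 9)/(g - 1/16*(-14)) = -4 + (-9 + g)/(g + 7/8) = -4 + (-9 + g)/(7/8 + g))
1/K(Z(15)) = 1/(4*(-25 - 6*(-9))/(7 + 8*(-9))) = 1/(4*(-25 + 54)/(7 - 72)) = 1/(4*29/(-65)) = 1/(4*(-1/65)*29) = 1/(-116/65) = -65/116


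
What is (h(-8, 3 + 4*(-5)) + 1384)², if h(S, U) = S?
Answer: 1893376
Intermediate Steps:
(h(-8, 3 + 4*(-5)) + 1384)² = (-8 + 1384)² = 1376² = 1893376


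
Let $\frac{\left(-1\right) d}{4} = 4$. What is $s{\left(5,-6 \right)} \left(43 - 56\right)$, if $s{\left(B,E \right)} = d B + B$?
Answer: $975$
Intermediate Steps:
$d = -16$ ($d = \left(-4\right) 4 = -16$)
$s{\left(B,E \right)} = - 15 B$ ($s{\left(B,E \right)} = - 16 B + B = - 15 B$)
$s{\left(5,-6 \right)} \left(43 - 56\right) = \left(-15\right) 5 \left(43 - 56\right) = \left(-75\right) \left(-13\right) = 975$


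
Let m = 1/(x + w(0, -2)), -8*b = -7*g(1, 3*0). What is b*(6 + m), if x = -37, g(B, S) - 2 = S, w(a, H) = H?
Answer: 1631/156 ≈ 10.455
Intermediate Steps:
g(B, S) = 2 + S
b = 7/4 (b = -(-7)*(2 + 3*0)/8 = -(-7)*(2 + 0)/8 = -(-7)*2/8 = -⅛*(-14) = 7/4 ≈ 1.7500)
m = -1/39 (m = 1/(-37 - 2) = 1/(-39) = -1/39 ≈ -0.025641)
b*(6 + m) = 7*(6 - 1/39)/4 = (7/4)*(233/39) = 1631/156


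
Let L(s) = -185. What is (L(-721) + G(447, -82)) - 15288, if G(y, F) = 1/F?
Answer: -1268787/82 ≈ -15473.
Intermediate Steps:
(L(-721) + G(447, -82)) - 15288 = (-185 + 1/(-82)) - 15288 = (-185 - 1/82) - 15288 = -15171/82 - 15288 = -1268787/82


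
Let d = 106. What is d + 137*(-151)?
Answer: -20581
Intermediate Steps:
d + 137*(-151) = 106 + 137*(-151) = 106 - 20687 = -20581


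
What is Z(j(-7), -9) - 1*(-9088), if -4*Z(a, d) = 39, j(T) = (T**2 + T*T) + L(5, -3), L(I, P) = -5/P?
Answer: 36313/4 ≈ 9078.3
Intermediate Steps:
j(T) = 5/3 + 2*T**2 (j(T) = (T**2 + T*T) - 5/(-3) = (T**2 + T**2) - 5*(-1/3) = 2*T**2 + 5/3 = 5/3 + 2*T**2)
Z(a, d) = -39/4 (Z(a, d) = -1/4*39 = -39/4)
Z(j(-7), -9) - 1*(-9088) = -39/4 - 1*(-9088) = -39/4 + 9088 = 36313/4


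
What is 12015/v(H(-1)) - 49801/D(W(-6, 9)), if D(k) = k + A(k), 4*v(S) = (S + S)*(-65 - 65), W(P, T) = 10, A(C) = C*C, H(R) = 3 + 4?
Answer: -4796221/10010 ≈ -479.14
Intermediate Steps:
H(R) = 7
A(C) = C²
v(S) = -65*S (v(S) = ((S + S)*(-65 - 65))/4 = ((2*S)*(-130))/4 = (-260*S)/4 = -65*S)
D(k) = k + k²
12015/v(H(-1)) - 49801/D(W(-6, 9)) = 12015/((-65*7)) - 49801*1/(10*(1 + 10)) = 12015/(-455) - 49801/(10*11) = 12015*(-1/455) - 49801/110 = -2403/91 - 49801*1/110 = -2403/91 - 49801/110 = -4796221/10010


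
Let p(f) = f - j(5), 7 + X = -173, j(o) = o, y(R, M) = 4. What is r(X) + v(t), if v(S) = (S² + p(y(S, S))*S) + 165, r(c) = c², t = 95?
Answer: 41495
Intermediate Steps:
X = -180 (X = -7 - 173 = -180)
p(f) = -5 + f (p(f) = f - 1*5 = f - 5 = -5 + f)
v(S) = 165 + S² - S (v(S) = (S² + (-5 + 4)*S) + 165 = (S² - S) + 165 = 165 + S² - S)
r(X) + v(t) = (-180)² + (165 + 95² - 1*95) = 32400 + (165 + 9025 - 95) = 32400 + 9095 = 41495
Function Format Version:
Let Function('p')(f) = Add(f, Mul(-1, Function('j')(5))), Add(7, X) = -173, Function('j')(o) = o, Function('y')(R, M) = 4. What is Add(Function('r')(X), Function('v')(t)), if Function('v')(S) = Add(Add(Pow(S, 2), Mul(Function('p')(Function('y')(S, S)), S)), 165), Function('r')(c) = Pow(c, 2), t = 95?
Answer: 41495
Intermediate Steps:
X = -180 (X = Add(-7, -173) = -180)
Function('p')(f) = Add(-5, f) (Function('p')(f) = Add(f, Mul(-1, 5)) = Add(f, -5) = Add(-5, f))
Function('v')(S) = Add(165, Pow(S, 2), Mul(-1, S)) (Function('v')(S) = Add(Add(Pow(S, 2), Mul(Add(-5, 4), S)), 165) = Add(Add(Pow(S, 2), Mul(-1, S)), 165) = Add(165, Pow(S, 2), Mul(-1, S)))
Add(Function('r')(X), Function('v')(t)) = Add(Pow(-180, 2), Add(165, Pow(95, 2), Mul(-1, 95))) = Add(32400, Add(165, 9025, -95)) = Add(32400, 9095) = 41495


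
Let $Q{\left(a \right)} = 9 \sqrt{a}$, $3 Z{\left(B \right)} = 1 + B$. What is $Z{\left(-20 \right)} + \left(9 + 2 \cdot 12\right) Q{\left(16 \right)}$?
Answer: $\frac{3545}{3} \approx 1181.7$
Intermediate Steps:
$Z{\left(B \right)} = \frac{1}{3} + \frac{B}{3}$ ($Z{\left(B \right)} = \frac{1 + B}{3} = \frac{1}{3} + \frac{B}{3}$)
$Z{\left(-20 \right)} + \left(9 + 2 \cdot 12\right) Q{\left(16 \right)} = \left(\frac{1}{3} + \frac{1}{3} \left(-20\right)\right) + \left(9 + 2 \cdot 12\right) 9 \sqrt{16} = \left(\frac{1}{3} - \frac{20}{3}\right) + \left(9 + 24\right) 9 \cdot 4 = - \frac{19}{3} + 33 \cdot 36 = - \frac{19}{3} + 1188 = \frac{3545}{3}$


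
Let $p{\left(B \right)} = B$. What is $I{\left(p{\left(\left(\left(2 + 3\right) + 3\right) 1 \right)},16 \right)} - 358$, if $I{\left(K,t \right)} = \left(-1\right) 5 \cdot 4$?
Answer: $-378$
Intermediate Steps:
$I{\left(K,t \right)} = -20$ ($I{\left(K,t \right)} = \left(-5\right) 4 = -20$)
$I{\left(p{\left(\left(\left(2 + 3\right) + 3\right) 1 \right)},16 \right)} - 358 = -20 - 358 = -378$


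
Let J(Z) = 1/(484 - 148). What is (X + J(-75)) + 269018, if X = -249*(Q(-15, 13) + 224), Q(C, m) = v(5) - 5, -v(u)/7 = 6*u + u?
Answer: 92565313/336 ≈ 2.7549e+5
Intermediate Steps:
v(u) = -49*u (v(u) = -7*(6*u + u) = -49*u)
Q(C, m) = -250 (Q(C, m) = -49*5 - 5 = -245 - 5 = -250)
X = 6474 (X = -249*(-250 + 224) = -249*(-26) = 6474)
J(Z) = 1/336
(X + J(-75)) + 269018 = (6474 + 1/336) + 269018 = 2175265/336 + 269018 = 92565313/336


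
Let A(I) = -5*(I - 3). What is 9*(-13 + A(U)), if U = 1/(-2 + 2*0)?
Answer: 81/2 ≈ 40.500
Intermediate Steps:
U = -1/2 (U = 1/(-2 + 0) = 1/(-2) = -1/2 ≈ -0.50000)
A(I) = 15 - 5*I (A(I) = -5*(-3 + I) = 15 - 5*I)
9*(-13 + A(U)) = 9*(-13 + (15 - 5*(-1/2))) = 9*(-13 + (15 + 5/2)) = 9*(-13 + 35/2) = 9*(9/2) = 81/2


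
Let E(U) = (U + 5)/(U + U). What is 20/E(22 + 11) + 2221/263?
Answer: 215779/4997 ≈ 43.182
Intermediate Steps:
E(U) = (5 + U)/(2*U) (E(U) = (5 + U)/((2*U)) = (5 + U)*(1/(2*U)) = (5 + U)/(2*U))
20/E(22 + 11) + 2221/263 = 20/(((5 + (22 + 11))/(2*(22 + 11)))) + 2221/263 = 20/(((½)*(5 + 33)/33)) + 2221*(1/263) = 20/(((½)*(1/33)*38)) + 2221/263 = 20/(19/33) + 2221/263 = 20*(33/19) + 2221/263 = 660/19 + 2221/263 = 215779/4997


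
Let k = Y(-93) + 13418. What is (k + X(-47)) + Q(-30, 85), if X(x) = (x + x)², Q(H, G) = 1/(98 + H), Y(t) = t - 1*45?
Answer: 1503889/68 ≈ 22116.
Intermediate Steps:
Y(t) = -45 + t (Y(t) = t - 45 = -45 + t)
k = 13280 (k = (-45 - 93) + 13418 = -138 + 13418 = 13280)
X(x) = 4*x² (X(x) = (2*x)² = 4*x²)
(k + X(-47)) + Q(-30, 85) = (13280 + 4*(-47)²) + 1/(98 - 30) = (13280 + 4*2209) + 1/68 = (13280 + 8836) + 1/68 = 22116 + 1/68 = 1503889/68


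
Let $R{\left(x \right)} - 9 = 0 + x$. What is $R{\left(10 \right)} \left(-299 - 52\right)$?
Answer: $-6669$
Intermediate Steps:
$R{\left(x \right)} = 9 + x$ ($R{\left(x \right)} = 9 + \left(0 + x\right) = 9 + x$)
$R{\left(10 \right)} \left(-299 - 52\right) = \left(9 + 10\right) \left(-299 - 52\right) = 19 \left(-351\right) = -6669$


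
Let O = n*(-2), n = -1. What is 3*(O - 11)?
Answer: -27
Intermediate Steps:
O = 2 (O = -1*(-2) = 2)
3*(O - 11) = 3*(2 - 11) = 3*(-9) = -27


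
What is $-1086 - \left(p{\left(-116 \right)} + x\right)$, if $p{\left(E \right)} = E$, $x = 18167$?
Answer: $-19137$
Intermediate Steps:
$-1086 - \left(p{\left(-116 \right)} + x\right) = -1086 - \left(-116 + 18167\right) = -1086 - 18051 = -19137$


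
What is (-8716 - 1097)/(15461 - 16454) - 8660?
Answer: -2863189/331 ≈ -8650.1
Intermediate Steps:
(-8716 - 1097)/(15461 - 16454) - 8660 = -9813/(-993) - 8660 = -9813*(-1/993) - 8660 = 3271/331 - 8660 = -2863189/331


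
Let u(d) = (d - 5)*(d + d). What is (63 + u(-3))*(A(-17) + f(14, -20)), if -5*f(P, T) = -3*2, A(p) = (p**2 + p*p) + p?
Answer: 312021/5 ≈ 62404.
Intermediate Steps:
A(p) = p + 2*p**2 (A(p) = (p**2 + p**2) + p = 2*p**2 + p = p + 2*p**2)
f(P, T) = 6/5 (f(P, T) = -(-3)*2/5 = -1/5*(-6) = 6/5)
u(d) = 2*d*(-5 + d) (u(d) = (-5 + d)*(2*d) = 2*d*(-5 + d))
(63 + u(-3))*(A(-17) + f(14, -20)) = (63 + 2*(-3)*(-5 - 3))*(-17*(1 + 2*(-17)) + 6/5) = (63 + 2*(-3)*(-8))*(-17*(1 - 34) + 6/5) = (63 + 48)*(-17*(-33) + 6/5) = 111*(561 + 6/5) = 111*(2811/5) = 312021/5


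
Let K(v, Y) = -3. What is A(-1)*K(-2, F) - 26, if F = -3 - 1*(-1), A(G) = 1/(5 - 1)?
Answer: -107/4 ≈ -26.750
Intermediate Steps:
A(G) = ¼ (A(G) = 1/4 = ¼)
F = -2 (F = -3 + 1 = -2)
A(-1)*K(-2, F) - 26 = (¼)*(-3) - 26 = -¾ - 26 = -107/4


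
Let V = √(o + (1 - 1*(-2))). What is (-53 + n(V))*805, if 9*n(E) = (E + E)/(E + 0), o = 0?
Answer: -382375/9 ≈ -42486.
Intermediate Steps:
V = √3 (V = √(0 + (1 - 1*(-2))) = √(0 + (1 + 2)) = √(0 + 3) = √3 ≈ 1.7320)
n(E) = 2/9 (n(E) = ((E + E)/(E + 0))/9 = ((2*E)/E)/9 = (⅑)*2 = 2/9)
(-53 + n(V))*805 = (-53 + 2/9)*805 = -475/9*805 = -382375/9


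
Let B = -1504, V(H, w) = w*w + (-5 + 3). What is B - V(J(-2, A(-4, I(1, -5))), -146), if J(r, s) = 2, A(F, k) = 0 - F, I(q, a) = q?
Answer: -22818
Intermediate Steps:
A(F, k) = -F
V(H, w) = -2 + w² (V(H, w) = w² - 2 = -2 + w²)
B - V(J(-2, A(-4, I(1, -5))), -146) = -1504 - (-2 + (-146)²) = -1504 - (-2 + 21316) = -1504 - 1*21314 = -1504 - 21314 = -22818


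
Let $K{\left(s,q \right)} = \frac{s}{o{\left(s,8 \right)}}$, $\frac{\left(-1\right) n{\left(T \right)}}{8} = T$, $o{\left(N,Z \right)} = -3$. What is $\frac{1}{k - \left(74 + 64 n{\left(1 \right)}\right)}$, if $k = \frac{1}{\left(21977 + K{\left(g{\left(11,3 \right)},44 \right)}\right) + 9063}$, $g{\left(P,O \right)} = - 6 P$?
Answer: $\frac{31062}{13605157} \approx 0.0022831$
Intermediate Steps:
$n{\left(T \right)} = - 8 T$
$K{\left(s,q \right)} = - \frac{s}{3}$ ($K{\left(s,q \right)} = \frac{s}{-3} = s \left(- \frac{1}{3}\right) = - \frac{s}{3}$)
$k = \frac{1}{31062}$ ($k = \frac{1}{\left(21977 - \frac{\left(-6\right) 11}{3}\right) + 9063} = \frac{1}{\left(21977 - -22\right) + 9063} = \frac{1}{\left(21977 + 22\right) + 9063} = \frac{1}{21999 + 9063} = \frac{1}{31062} \approx 3.2194 \cdot 10^{-5}$)
$\frac{1}{k - \left(74 + 64 n{\left(1 \right)}\right)} = \frac{1}{\frac{1}{31062} - \left(74 + 64 \left(\left(-8\right) 1\right)\right)} = \frac{1}{\frac{1}{31062} - -438} = \frac{1}{\frac{1}{31062} + \left(-74 + 512\right)} = \frac{1}{\frac{1}{31062} + 438} = \frac{1}{\frac{13605157}{31062}} = \frac{31062}{13605157}$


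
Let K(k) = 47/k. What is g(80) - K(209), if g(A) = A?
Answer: 16673/209 ≈ 79.775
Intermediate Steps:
g(80) - K(209) = 80 - 47/209 = 16673/209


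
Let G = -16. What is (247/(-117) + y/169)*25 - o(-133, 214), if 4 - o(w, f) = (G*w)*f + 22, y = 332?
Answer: 692673035/1521 ≈ 4.5541e+5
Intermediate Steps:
o(w, f) = -18 + 16*f*w (o(w, f) = 4 - ((-16*w)*f + 22) = 4 - (-16*f*w + 22) = 4 - (22 - 16*f*w) = 4 + (-22 + 16*f*w) = -18 + 16*f*w)
(247/(-117) + y/169)*25 - o(-133, 214) = (247/(-117) + 332/169)*25 - (-18 + 16*214*(-133)) = (247*(-1/117) + 332*(1/169))*25 - (-18 - 455392) = (-19/9 + 332/169)*25 - 1*(-455410) = -223/1521*25 + 455410 = -5575/1521 + 455410 = 692673035/1521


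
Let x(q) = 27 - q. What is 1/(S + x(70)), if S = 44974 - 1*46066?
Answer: -1/1135 ≈ -0.00088106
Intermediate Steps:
S = -1092 (S = 44974 - 46066 = -1092)
1/(S + x(70)) = 1/(-1092 + (27 - 1*70)) = 1/(-1092 + (27 - 70)) = 1/(-1092 - 43) = 1/(-1135) = -1/1135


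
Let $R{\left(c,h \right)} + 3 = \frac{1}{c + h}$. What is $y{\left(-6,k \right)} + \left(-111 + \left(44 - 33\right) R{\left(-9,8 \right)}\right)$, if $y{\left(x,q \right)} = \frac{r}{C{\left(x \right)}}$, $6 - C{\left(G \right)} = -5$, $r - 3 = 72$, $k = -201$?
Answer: $- \frac{1630}{11} \approx -148.18$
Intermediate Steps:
$r = 75$ ($r = 3 + 72 = 75$)
$C{\left(G \right)} = 11$ ($C{\left(G \right)} = 6 - -5 = 6 + 5 = 11$)
$R{\left(c,h \right)} = -3 + \frac{1}{c + h}$
$y{\left(x,q \right)} = \frac{75}{11}$
$y{\left(-6,k \right)} + \left(-111 + \left(44 - 33\right) R{\left(-9,8 \right)}\right) = \frac{75}{11} - \left(111 - \left(44 - 33\right) \frac{1 - -27 - 24}{-9 + 8}\right) = \frac{75}{11} - \left(111 - \left(44 - 33\right) \frac{1 + 27 - 24}{-1}\right) = \frac{75}{11} - \left(111 - 11 \left(\left(-1\right) 4\right)\right) = \frac{75}{11} + \left(-111 + 11 \left(-4\right)\right) = \frac{75}{11} - 155 = - \frac{1630}{11}$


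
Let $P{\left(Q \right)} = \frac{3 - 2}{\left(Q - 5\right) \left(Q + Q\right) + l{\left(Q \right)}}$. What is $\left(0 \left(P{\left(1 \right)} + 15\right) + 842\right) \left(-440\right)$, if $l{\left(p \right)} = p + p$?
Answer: $-370480$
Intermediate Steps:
$l{\left(p \right)} = 2 p$
$P{\left(Q \right)} = \frac{1}{2 Q + 2 Q \left(-5 + Q\right)}$ ($P{\left(Q \right)} = \frac{3 - 2}{\left(Q - 5\right) \left(Q + Q\right) + 2 Q} = 1 \frac{1}{\left(-5 + Q\right) 2 Q + 2 Q} = 1 \frac{1}{2 Q \left(-5 + Q\right) + 2 Q} = 1 \frac{1}{2 Q + 2 Q \left(-5 + Q\right)} = \frac{1}{2 Q + 2 Q \left(-5 + Q\right)}$)
$\left(0 \left(P{\left(1 \right)} + 15\right) + 842\right) \left(-440\right) = \left(0 \left(\frac{1}{2 \cdot 1 \left(-4 + 1\right)} + 15\right) + 842\right) \left(-440\right) = \left(0 \left(\frac{1}{2} \cdot 1 \frac{1}{-3} + 15\right) + 842\right) \left(-440\right) = \left(0 \left(\frac{1}{2} \cdot 1 \left(- \frac{1}{3}\right) + 15\right) + 842\right) \left(-440\right) = \left(0 \left(- \frac{1}{6} + 15\right) + 842\right) \left(-440\right) = \left(0 \cdot \frac{89}{6} + 842\right) \left(-440\right) = \left(0 + 842\right) \left(-440\right) = 842 \left(-440\right) = -370480$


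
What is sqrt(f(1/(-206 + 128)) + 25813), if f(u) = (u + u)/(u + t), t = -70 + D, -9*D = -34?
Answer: sqrt(6200773165807)/15499 ≈ 160.66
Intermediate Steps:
D = 34/9 (D = -1/9*(-34) = 34/9 ≈ 3.7778)
t = -596/9 (t = -70 + 34/9 = -596/9 ≈ -66.222)
f(u) = 2*u/(-596/9 + u) (f(u) = (u + u)/(u - 596/9) = (2*u)/(-596/9 + u) = 2*u/(-596/9 + u))
sqrt(f(1/(-206 + 128)) + 25813) = sqrt(18/((-206 + 128)*(-596 + 9/(-206 + 128))) + 25813) = sqrt(18/(-78*(-596 + 9/(-78))) + 25813) = sqrt(18*(-1/78)/(-596 + 9*(-1/78)) + 25813) = sqrt(18*(-1/78)/(-596 - 3/26) + 25813) = sqrt(18*(-1/78)/(-15499/26) + 25813) = sqrt(18*(-1/78)*(-26/15499) + 25813) = sqrt(6/15499 + 25813) = sqrt(400075693/15499) = sqrt(6200773165807)/15499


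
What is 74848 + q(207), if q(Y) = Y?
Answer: 75055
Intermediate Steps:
74848 + q(207) = 74848 + 207 = 75055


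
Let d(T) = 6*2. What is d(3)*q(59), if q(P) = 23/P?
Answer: 276/59 ≈ 4.6780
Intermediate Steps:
d(T) = 12
d(3)*q(59) = 12*(23/59) = 276/59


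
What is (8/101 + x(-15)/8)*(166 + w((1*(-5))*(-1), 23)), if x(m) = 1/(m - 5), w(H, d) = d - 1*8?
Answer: 213399/16160 ≈ 13.205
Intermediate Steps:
w(H, d) = -8 + d (w(H, d) = d - 8 = -8 + d)
x(m) = 1/(-5 + m)
(8/101 + x(-15)/8)*(166 + w((1*(-5))*(-1), 23)) = (8/101 + 1/(-5 - 15*8))*(166 + (-8 + 23)) = (8*(1/101) + (1/8)/(-20))*(166 + 15) = (8/101 - 1/20*1/8)*181 = (8/101 - 1/160)*181 = (1179/16160)*181 = 213399/16160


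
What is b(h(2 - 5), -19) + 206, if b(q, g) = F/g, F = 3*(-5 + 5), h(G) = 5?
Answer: 206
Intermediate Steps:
F = 0 (F = 3*0 = 0)
b(q, g) = 0 (b(q, g) = 0/g = 0)
b(h(2 - 5), -19) + 206 = 0 + 206 = 206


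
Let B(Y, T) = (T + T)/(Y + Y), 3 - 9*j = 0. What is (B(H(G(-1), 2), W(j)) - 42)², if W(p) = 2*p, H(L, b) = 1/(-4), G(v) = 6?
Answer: 17956/9 ≈ 1995.1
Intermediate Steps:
j = ⅓ (j = ⅓ - ⅑*0 = ⅓ + 0 = ⅓ ≈ 0.33333)
H(L, b) = -¼
B(Y, T) = T/Y (B(Y, T) = (2*T)/((2*Y)) = (2*T)*(1/(2*Y)) = T/Y)
(B(H(G(-1), 2), W(j)) - 42)² = ((2*(⅓))/(-¼) - 42)² = ((⅔)*(-4) - 42)² = (-8/3 - 42)² = (-134/3)² = 17956/9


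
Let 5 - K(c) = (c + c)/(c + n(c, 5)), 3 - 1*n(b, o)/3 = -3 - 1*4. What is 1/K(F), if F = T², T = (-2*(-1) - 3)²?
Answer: 31/153 ≈ 0.20261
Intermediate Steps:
n(b, o) = 30 (n(b, o) = 9 - 3*(-3 - 1*4) = 9 - 3*(-3 - 4) = 9 - 3*(-7) = 9 + 21 = 30)
T = 1 (T = (2 - 3)² = (-1)² = 1)
F = 1 (F = 1² = 1)
K(c) = 5 - 2*c/(30 + c) (K(c) = 5 - (c + c)/(c + 30) = 5 - 2*c/(30 + c))
1/K(F) = 1/(3*(50 + 1)/(30 + 1)) = 1/(3*51/31) = 1/(3*(1/31)*51) = 1/(153/31) = 31/153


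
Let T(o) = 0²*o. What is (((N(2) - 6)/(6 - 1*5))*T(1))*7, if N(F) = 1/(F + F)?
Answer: 0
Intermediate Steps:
N(F) = 1/(2*F)
T(o) = 0 (T(o) = 0*o = 0)
(((N(2) - 6)/(6 - 1*5))*T(1))*7 = ((((½)/2 - 6)/(6 - 1*5))*0)*7 = ((((½)*(½) - 6)/(6 - 5))*0)*7 = (((¼ - 6)/1)*0)*7 = (-23/4*1*0)*7 = -23/4*0*7 = 0*7 = 0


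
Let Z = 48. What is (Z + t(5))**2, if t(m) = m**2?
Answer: 5329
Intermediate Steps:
(Z + t(5))**2 = (48 + 5**2)**2 = (48 + 25)**2 = 73**2 = 5329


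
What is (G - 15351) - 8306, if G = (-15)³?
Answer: -27032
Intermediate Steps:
G = -3375
(G - 15351) - 8306 = (-3375 - 15351) - 8306 = -18726 - 8306 = -27032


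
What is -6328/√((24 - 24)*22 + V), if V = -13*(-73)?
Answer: -6328*√949/949 ≈ -205.42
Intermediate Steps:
V = 949
-6328/√((24 - 24)*22 + V) = -6328/√((24 - 24)*22 + 949) = -6328/√(0*22 + 949) = -6328/√(0 + 949) = -6328*√949/949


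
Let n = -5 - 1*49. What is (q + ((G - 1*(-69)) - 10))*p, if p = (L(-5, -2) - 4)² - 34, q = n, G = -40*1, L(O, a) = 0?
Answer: 630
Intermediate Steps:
G = -40
n = -54 (n = -5 - 49 = -54)
q = -54
p = -18 (p = (0 - 4)² - 34 = (-4)² - 34 = 16 - 34 = -18)
(q + ((G - 1*(-69)) - 10))*p = (-54 + ((-40 - 1*(-69)) - 10))*(-18) = (-54 + ((-40 + 69) - 10))*(-18) = (-54 + (29 - 10))*(-18) = (-54 + 19)*(-18) = -35*(-18) = 630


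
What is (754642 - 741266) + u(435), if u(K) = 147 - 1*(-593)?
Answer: 14116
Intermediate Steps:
u(K) = 740 (u(K) = 147 + 593 = 740)
(754642 - 741266) + u(435) = (754642 - 741266) + 740 = 13376 + 740 = 14116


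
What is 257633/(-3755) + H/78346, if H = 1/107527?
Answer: -2170380346336731/31633285334210 ≈ -68.611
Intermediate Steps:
H = 1/107527 ≈ 9.3000e-6
257633/(-3755) + H/78346 = 257633/(-3755) + (1/107527)/78346 = 257633*(-1/3755) + (1/107527)*(1/78346) = -257633/3755 + 1/8424310342 = -2170380346336731/31633285334210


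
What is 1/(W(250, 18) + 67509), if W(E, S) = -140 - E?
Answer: 1/67119 ≈ 1.4899e-5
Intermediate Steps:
1/(W(250, 18) + 67509) = 1/((-140 - 1*250) + 67509) = 1/((-140 - 250) + 67509) = 1/(-390 + 67509) = 1/67119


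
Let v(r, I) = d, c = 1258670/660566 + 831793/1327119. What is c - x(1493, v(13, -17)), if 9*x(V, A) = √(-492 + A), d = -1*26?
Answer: 1109929523284/438324844677 - I*√518/9 ≈ 2.5322 - 2.5288*I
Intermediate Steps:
c = 1109929523284/438324844677 (c = 1258670*(1/660566) + 831793*(1/1327119) = 629335/330283 + 831793/1327119 = 1109929523284/438324844677 ≈ 2.5322)
d = -26
v(r, I) = -26
x(V, A) = √(-492 + A)/9
c - x(1493, v(13, -17)) = 1109929523284/438324844677 - √(-492 - 26)/9 = 1109929523284/438324844677 - √(-518)/9 = 1109929523284/438324844677 - I*√518/9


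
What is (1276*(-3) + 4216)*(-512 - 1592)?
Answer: -816352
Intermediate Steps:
(1276*(-3) + 4216)*(-512 - 1592) = (-3828 + 4216)*(-2104) = 388*(-2104) = -816352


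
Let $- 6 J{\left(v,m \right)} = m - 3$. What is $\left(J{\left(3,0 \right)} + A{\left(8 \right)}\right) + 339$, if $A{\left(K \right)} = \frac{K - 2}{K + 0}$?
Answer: $\frac{1361}{4} \approx 340.25$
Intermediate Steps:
$J{\left(v,m \right)} = \frac{1}{2} - \frac{m}{6}$ ($J{\left(v,m \right)} = - \frac{m - 3}{6} = - \frac{-3 + m}{6} = \frac{1}{2} - \frac{m}{6}$)
$A{\left(K \right)} = \frac{-2 + K}{K}$
$\left(J{\left(3,0 \right)} + A{\left(8 \right)}\right) + 339 = \left(\left(\frac{1}{2} - 0\right) + \frac{-2 + 8}{8}\right) + 339 = \left(\left(\frac{1}{2} + 0\right) + \frac{1}{8} \cdot 6\right) + 339 = \left(\frac{1}{2} + \frac{3}{4}\right) + 339 = \frac{5}{4} + 339 = \frac{1361}{4}$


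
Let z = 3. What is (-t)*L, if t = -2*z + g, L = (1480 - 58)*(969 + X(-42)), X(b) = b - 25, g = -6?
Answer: 15391728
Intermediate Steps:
X(b) = -25 + b
L = 1282644 (L = (1480 - 58)*(969 + (-25 - 42)) = 1422*(969 - 67) = 1422*902 = 1282644)
t = -12 (t = -2*3 - 6 = -6 - 6 = -12)
(-t)*L = -1*(-12)*1282644 = 12*1282644 = 15391728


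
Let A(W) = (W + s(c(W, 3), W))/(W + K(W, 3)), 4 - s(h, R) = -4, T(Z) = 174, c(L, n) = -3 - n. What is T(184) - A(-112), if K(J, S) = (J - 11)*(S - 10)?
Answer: 130430/749 ≈ 174.14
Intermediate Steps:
s(h, R) = 8 (s(h, R) = 4 - 1*(-4) = 4 + 4 = 8)
K(J, S) = (-11 + J)*(-10 + S)
A(W) = (8 + W)/(77 - 6*W) (A(W) = (W + 8)/(W + (110 - 11*3 - 10*W + W*3)) = (8 + W)/(W + (110 - 33 - 10*W + 3*W)) = (8 + W)/(W + (77 - 7*W)) = (8 + W)/(77 - 6*W))
T(184) - A(-112) = 174 - (8 - 112)/(77 - 6*(-112)) = 174 - (-104)/(77 + 672) = 174 - (-104)/749 = 174 - 1*(-104/749) = 174 + 104/749 = 130430/749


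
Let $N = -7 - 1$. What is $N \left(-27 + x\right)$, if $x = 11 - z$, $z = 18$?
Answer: $272$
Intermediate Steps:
$x = -7$ ($x = 11 - 18 = -7$)
$N = -8$
$N \left(-27 + x\right) = - 8 \left(-27 - 7\right) = \left(-8\right) \left(-34\right) = 272$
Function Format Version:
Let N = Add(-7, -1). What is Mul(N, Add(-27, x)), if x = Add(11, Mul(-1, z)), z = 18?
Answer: 272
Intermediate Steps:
x = -7 (x = Add(11, Mul(-1, 18)) = Add(11, -18) = -7)
N = -8
Mul(N, Add(-27, x)) = Mul(-8, Add(-27, -7)) = Mul(-8, -34) = 272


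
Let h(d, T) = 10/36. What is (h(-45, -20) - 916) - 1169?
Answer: -37525/18 ≈ -2084.7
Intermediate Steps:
h(d, T) = 5/18 (h(d, T) = 10*(1/36) = 5/18)
(h(-45, -20) - 916) - 1169 = (5/18 - 916) - 1169 = -16483/18 - 1169 = -37525/18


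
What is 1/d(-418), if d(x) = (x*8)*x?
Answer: 1/1397792 ≈ 7.1541e-7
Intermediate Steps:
d(x) = 8*x**2 (d(x) = (8*x)*x = 8*x**2)
1/d(-418) = 1/(8*(-418)**2) = 1/(8*174724) = 1/1397792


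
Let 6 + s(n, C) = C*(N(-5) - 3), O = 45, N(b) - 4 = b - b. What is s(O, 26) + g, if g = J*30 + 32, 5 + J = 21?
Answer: 532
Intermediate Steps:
N(b) = 4 (N(b) = 4 + (b - b) = 4 + 0 = 4)
J = 16 (J = -5 + 21 = 16)
s(n, C) = -6 + C (s(n, C) = -6 + C*(4 - 3) = -6 + C*1 = -6 + C)
g = 512 (g = 16*30 + 32 = 480 + 32 = 512)
s(O, 26) + g = (-6 + 26) + 512 = 20 + 512 = 532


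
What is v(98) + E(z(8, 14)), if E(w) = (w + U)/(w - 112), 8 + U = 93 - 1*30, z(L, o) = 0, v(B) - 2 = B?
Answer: 11145/112 ≈ 99.509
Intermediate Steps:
v(B) = 2 + B
U = 55 (U = -8 + (93 - 1*30) = -8 + (93 - 30) = -8 + 63 = 55)
E(w) = (55 + w)/(-112 + w) (E(w) = (w + 55)/(w - 112) = (55 + w)/(-112 + w))
v(98) + E(z(8, 14)) = (2 + 98) + (55 + 0)/(-112 + 0) = 100 + 55/(-112) = 100 - 1/112*55 = 100 - 55/112 = 11145/112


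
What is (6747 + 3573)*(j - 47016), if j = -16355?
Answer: -653988720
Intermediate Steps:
(6747 + 3573)*(j - 47016) = (6747 + 3573)*(-16355 - 47016) = 10320*(-63371) = -653988720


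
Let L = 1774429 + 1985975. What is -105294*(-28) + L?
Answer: 6708636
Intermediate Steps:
L = 3760404
-105294*(-28) + L = -105294*(-28) + 3760404 = 2948232 + 3760404 = 6708636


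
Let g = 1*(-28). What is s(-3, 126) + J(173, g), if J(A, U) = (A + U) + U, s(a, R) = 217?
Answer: 334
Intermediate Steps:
g = -28
J(A, U) = A + 2*U
s(-3, 126) + J(173, g) = 217 + (173 + 2*(-28)) = 217 + (173 - 56) = 217 + 117 = 334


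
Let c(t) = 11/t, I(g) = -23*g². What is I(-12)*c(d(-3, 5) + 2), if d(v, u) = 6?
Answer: -4554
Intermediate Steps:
I(-12)*c(d(-3, 5) + 2) = (-23*(-12)²)*(11/(6 + 2)) = (-23*144)*(11/8) = -36432/8 = -3312*11/8 = -4554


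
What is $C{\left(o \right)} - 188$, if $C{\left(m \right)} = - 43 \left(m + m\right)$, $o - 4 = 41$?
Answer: $-4058$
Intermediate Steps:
$o = 45$ ($o = 4 + 41 = 45$)
$C{\left(m \right)} = - 86 m$ ($C{\left(m \right)} = - 43 \cdot 2 m = - 86 m$)
$C{\left(o \right)} - 188 = \left(-86\right) 45 - 188 = -3870 - 188 = -4058$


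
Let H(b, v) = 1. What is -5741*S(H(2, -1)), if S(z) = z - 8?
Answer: 40187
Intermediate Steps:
S(z) = -8 + z
-5741*S(H(2, -1)) = -5741*(-8 + 1) = -5741*(-7) = 40187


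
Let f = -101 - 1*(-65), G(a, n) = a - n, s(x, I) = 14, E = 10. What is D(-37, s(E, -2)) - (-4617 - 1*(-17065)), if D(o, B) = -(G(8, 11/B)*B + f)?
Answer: -12513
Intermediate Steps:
f = -36 (f = -101 + 65 = -36)
D(o, B) = 36 - B*(8 - 11/B) (D(o, B) = -((8 - 11/B)*B - 36) = -(B*(8 - 11/B) - 36) = -(-36 + B*(8 - 11/B)) = 36 - B*(8 - 11/B))
D(-37, s(E, -2)) - (-4617 - 1*(-17065)) = (47 - 8*14) - (-4617 - 1*(-17065)) = (47 - 112) - (-4617 + 17065) = -65 - 1*12448 = -65 - 12448 = -12513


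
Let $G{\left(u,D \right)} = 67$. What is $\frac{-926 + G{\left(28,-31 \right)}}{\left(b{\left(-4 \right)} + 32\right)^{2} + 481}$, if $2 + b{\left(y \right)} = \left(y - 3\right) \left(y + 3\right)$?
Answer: $- \frac{859}{1850} \approx -0.46432$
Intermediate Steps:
$b{\left(y \right)} = -2 + \left(-3 + y\right) \left(3 + y\right)$ ($b{\left(y \right)} = -2 + \left(y - 3\right) \left(y + 3\right) = -2 + \left(-3 + y\right) \left(3 + y\right)$)
$\frac{-926 + G{\left(28,-31 \right)}}{\left(b{\left(-4 \right)} + 32\right)^{2} + 481} = \frac{-926 + 67}{\left(\left(-11 + \left(-4\right)^{2}\right) + 32\right)^{2} + 481} = - \frac{859}{\left(\left(-11 + 16\right) + 32\right)^{2} + 481} = - \frac{859}{\left(5 + 32\right)^{2} + 481} = - \frac{859}{37^{2} + 481} = - \frac{859}{1369 + 481} = - \frac{859}{1850}$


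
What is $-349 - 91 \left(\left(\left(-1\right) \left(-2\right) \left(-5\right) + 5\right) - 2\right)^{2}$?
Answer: $-4808$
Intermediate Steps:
$-349 - 91 \left(\left(\left(-1\right) \left(-2\right) \left(-5\right) + 5\right) - 2\right)^{2} = -349 - 91 \left(\left(2 \left(-5\right) + 5\right) - 2\right)^{2} = -349 - 91 \left(\left(-10 + 5\right) - 2\right)^{2} = -349 - 91 \left(-5 - 2\right)^{2} = -349 - 91 \left(-7\right)^{2} = -349 - 4459 = -4808$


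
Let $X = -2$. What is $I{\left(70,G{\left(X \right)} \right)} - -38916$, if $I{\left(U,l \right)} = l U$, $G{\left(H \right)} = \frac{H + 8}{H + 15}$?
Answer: $\frac{506328}{13} \approx 38948.0$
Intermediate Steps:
$G{\left(H \right)} = \frac{8 + H}{15 + H}$
$I{\left(U,l \right)} = U l$
$I{\left(70,G{\left(X \right)} \right)} - -38916 = 70 \frac{8 - 2}{15 - 2} - -38916 = 70 \cdot \frac{1}{13} \cdot 6 + 38916 = 70 \cdot \frac{6}{13} + 38916 = \frac{420}{13} + 38916 = \frac{506328}{13}$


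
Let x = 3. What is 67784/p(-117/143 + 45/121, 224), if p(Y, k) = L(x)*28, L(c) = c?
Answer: 16946/21 ≈ 806.95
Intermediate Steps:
p(Y, k) = 84 (p(Y, k) = 3*28 = 84)
67784/p(-117/143 + 45/121, 224) = 67784/84 = 67784*(1/84) = 16946/21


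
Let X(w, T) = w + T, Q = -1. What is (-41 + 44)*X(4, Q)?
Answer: 9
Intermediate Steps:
X(w, T) = T + w
(-41 + 44)*X(4, Q) = (-41 + 44)*(-1 + 4) = 3*3 = 9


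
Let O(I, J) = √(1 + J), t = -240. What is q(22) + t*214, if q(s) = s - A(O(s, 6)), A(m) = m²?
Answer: -51345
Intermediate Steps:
q(s) = -7 + s (q(s) = s - (√(1 + 6))² = s - (√7)² = s - 1*7 = s - 7 = -7 + s)
q(22) + t*214 = (-7 + 22) - 240*214 = 15 - 51360 = -51345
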